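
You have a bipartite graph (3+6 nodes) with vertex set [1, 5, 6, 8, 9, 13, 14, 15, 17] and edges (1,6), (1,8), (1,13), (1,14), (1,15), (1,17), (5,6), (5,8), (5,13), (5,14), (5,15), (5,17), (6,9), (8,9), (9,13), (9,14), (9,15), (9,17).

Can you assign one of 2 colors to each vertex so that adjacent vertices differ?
Yes, G is 2-colorable

A valid 2-coloring: color 1: [1, 5, 9]; color 2: [6, 8, 13, 14, 15, 17].
(χ(G) = 2 ≤ 2.)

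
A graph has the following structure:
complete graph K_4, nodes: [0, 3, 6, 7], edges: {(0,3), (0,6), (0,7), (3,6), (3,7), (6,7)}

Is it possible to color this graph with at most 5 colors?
Yes, G is 5-colorable

A valid 5-coloring: color 1: [0]; color 2: [3]; color 3: [6]; color 4: [7].
(χ(G) = 4 ≤ 5.)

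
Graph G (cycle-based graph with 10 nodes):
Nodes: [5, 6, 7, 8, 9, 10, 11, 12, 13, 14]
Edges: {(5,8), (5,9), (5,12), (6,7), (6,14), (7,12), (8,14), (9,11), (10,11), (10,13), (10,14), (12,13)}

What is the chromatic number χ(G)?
χ(G) = 2

Clique number ω(G) = 2 (lower bound: χ ≥ ω).
The graph is bipartite (no odd cycle), so 2 colors suffice: χ(G) = 2.
A valid 2-coloring: color 1: [6, 8, 9, 10, 12]; color 2: [5, 7, 11, 13, 14].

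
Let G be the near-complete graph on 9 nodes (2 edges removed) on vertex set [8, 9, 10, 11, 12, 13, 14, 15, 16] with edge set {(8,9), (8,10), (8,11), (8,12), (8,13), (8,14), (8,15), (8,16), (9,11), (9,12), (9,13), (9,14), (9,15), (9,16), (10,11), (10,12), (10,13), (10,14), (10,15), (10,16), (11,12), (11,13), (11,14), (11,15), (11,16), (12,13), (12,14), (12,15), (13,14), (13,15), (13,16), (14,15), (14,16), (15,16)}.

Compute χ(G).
χ(G) = 7

Clique number ω(G) = 7 (lower bound: χ ≥ ω).
The clique on [8, 9, 11, 13, 14, 15, 16] has size 7, forcing χ ≥ 7, and the coloring below uses 7 colors, so χ(G) = 7.
A valid 7-coloring: color 1: [8]; color 2: [14]; color 3: [11]; color 4: [15]; color 5: [13]; color 6: [12, 16]; color 7: [9, 10].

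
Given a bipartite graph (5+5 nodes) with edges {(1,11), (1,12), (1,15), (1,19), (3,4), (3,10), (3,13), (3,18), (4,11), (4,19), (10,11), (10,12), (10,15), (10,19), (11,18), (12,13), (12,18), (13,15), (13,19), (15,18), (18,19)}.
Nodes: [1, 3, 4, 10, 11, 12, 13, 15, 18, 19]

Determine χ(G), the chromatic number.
Clique number ω(G) = 2 (lower bound: χ ≥ ω).
The graph is bipartite (no odd cycle), so 2 colors suffice: χ(G) = 2.
A valid 2-coloring: color 1: [3, 11, 12, 15, 19]; color 2: [1, 4, 10, 13, 18].

χ(G) = 2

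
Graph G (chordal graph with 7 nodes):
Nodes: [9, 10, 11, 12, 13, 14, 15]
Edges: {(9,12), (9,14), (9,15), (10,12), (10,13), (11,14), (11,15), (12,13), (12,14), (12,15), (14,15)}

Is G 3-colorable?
No, G is not 3-colorable

The clique on vertices [9, 12, 14, 15] has size 4 > 3, so it alone needs 4 colors.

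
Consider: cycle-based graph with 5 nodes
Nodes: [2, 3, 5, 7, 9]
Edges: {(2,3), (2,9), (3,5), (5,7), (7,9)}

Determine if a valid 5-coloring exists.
Yes, G is 5-colorable

A valid 5-coloring: color 1: [3, 9]; color 2: [2, 7]; color 3: [5].
(χ(G) = 3 ≤ 5.)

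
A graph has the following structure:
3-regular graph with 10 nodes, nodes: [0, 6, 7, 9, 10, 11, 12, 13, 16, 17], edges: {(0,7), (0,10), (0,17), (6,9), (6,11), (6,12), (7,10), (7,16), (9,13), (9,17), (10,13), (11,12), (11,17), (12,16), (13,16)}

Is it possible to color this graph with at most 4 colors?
Yes, G is 4-colorable

A valid 4-coloring: color 1: [6, 10, 16, 17]; color 2: [0, 12, 13]; color 3: [7, 9, 11].
(χ(G) = 3 ≤ 4.)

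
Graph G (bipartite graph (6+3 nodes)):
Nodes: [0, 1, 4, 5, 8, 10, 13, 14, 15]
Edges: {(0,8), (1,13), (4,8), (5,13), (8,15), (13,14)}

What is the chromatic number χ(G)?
χ(G) = 2

Clique number ω(G) = 2 (lower bound: χ ≥ ω).
The graph is bipartite (no odd cycle), so 2 colors suffice: χ(G) = 2.
A valid 2-coloring: color 1: [8, 10, 13]; color 2: [0, 1, 4, 5, 14, 15].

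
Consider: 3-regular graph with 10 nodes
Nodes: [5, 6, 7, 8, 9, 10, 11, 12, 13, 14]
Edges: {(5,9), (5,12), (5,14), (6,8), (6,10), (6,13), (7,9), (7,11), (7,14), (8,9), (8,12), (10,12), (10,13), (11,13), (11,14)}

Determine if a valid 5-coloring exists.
Yes, G is 5-colorable

A valid 5-coloring: color 1: [9, 12, 13, 14]; color 2: [5, 8, 10, 11]; color 3: [6, 7].
(χ(G) = 3 ≤ 5.)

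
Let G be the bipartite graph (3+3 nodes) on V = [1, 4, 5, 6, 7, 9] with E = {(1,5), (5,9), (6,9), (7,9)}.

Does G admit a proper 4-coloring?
A valid 4-coloring: color 1: [1, 4, 9]; color 2: [5, 6, 7].
(χ(G) = 2 ≤ 4.)

Yes, G is 4-colorable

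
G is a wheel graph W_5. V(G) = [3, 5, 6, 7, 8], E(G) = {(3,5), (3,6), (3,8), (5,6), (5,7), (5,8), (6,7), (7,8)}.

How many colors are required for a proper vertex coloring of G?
χ(G) = 3

Clique number ω(G) = 3 (lower bound: χ ≥ ω).
The clique on [3, 5, 8] has size 3, forcing χ ≥ 3, and the coloring below uses 3 colors, so χ(G) = 3.
A valid 3-coloring: color 1: [5]; color 2: [3, 7]; color 3: [6, 8].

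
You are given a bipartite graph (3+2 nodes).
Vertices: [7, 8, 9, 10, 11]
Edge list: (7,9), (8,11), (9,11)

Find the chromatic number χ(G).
χ(G) = 2

Clique number ω(G) = 2 (lower bound: χ ≥ ω).
The graph is bipartite (no odd cycle), so 2 colors suffice: χ(G) = 2.
A valid 2-coloring: color 1: [8, 9, 10]; color 2: [7, 11].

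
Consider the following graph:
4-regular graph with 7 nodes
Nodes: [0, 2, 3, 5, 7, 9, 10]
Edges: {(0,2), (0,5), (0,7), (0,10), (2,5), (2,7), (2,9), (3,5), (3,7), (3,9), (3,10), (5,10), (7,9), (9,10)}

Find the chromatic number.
Clique number ω(G) = 3 (lower bound: χ ≥ ω).
Suppose a proper 3-coloring c exists. The clique [0, 2, 5] takes 3 distinct colors; by symmetry let c(0) = 1, c(2) = 2, c(5) = 3.
- Vertex 7: neighbors [0, 2] already have colors [1, 2] ⇒ c(7) = 3.
- Vertex 9: neighbors [2, 7] already have colors [2, 3] ⇒ c(9) = 1.
- Vertex 3: neighbors [9, 5] already have colors [1, 3] ⇒ c(3) = 2.
- Vertex 10: neighbors [0, 3, 5] already have colors [1, 2, 3] — all 3 colors blocked. Contradiction.
The forced assignments end in a contradiction, so G has no proper 3-coloring (χ ≥ 4).
The coloring below uses 4 colors, so χ(G) = 4.
A valid 4-coloring: color 1: [0, 3]; color 2: [5, 9]; color 3: [7, 10]; color 4: [2].

χ(G) = 4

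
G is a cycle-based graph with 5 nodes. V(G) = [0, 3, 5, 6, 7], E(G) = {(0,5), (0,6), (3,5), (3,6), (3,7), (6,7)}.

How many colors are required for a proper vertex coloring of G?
Clique number ω(G) = 3 (lower bound: χ ≥ ω).
The clique on [3, 6, 7] has size 3, forcing χ ≥ 3, and the coloring below uses 3 colors, so χ(G) = 3.
A valid 3-coloring: color 1: [0, 3]; color 2: [5, 6]; color 3: [7].

χ(G) = 3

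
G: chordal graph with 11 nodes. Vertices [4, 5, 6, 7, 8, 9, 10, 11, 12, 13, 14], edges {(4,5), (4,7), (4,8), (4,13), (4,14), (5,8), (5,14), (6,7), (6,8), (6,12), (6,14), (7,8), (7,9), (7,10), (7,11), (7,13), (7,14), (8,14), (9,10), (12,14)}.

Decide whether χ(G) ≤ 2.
No, G is not 2-colorable

The clique on vertices [4, 5, 8, 14] has size 4 > 2, so it alone needs 4 colors.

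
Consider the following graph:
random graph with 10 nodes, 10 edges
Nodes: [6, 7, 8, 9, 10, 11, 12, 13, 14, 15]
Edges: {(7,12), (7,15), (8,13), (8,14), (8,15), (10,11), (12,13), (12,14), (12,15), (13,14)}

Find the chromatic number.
Clique number ω(G) = 3 (lower bound: χ ≥ ω).
The clique on [8, 13, 14] has size 3, forcing χ ≥ 3, and the coloring below uses 3 colors, so χ(G) = 3.
A valid 3-coloring: color 1: [6, 8, 9, 10, 12]; color 2: [7, 11, 14]; color 3: [13, 15].

χ(G) = 3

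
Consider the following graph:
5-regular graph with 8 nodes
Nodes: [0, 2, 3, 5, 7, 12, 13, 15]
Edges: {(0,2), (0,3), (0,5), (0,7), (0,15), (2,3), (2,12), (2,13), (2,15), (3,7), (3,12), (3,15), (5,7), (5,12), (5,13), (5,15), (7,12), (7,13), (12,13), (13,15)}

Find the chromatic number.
χ(G) = 4

Clique number ω(G) = 4 (lower bound: χ ≥ ω).
The clique on [0, 2, 3, 15] has size 4, forcing χ ≥ 4, and the coloring below uses 4 colors, so χ(G) = 4.
A valid 4-coloring: color 1: [0, 13]; color 2: [3, 5]; color 3: [12, 15]; color 4: [2, 7].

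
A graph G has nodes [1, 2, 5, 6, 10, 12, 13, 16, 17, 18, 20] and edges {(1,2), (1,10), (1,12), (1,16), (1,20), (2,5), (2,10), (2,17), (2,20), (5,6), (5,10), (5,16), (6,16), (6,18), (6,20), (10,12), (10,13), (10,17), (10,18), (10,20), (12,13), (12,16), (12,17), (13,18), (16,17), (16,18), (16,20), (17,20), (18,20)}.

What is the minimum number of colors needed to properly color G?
Clique number ω(G) = 4 (lower bound: χ ≥ ω).
The clique on [6, 16, 18, 20] has size 4, forcing χ ≥ 4, and the coloring below uses 4 colors, so χ(G) = 4.
A valid 4-coloring: color 1: [10, 16]; color 2: [5, 12, 20]; color 3: [2, 6, 13]; color 4: [1, 17, 18].

χ(G) = 4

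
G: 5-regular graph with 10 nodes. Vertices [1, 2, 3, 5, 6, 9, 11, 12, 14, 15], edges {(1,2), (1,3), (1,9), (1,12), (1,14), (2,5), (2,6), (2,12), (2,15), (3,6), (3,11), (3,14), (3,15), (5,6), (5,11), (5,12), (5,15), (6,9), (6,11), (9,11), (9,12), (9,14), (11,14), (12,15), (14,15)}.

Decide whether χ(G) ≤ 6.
A valid 6-coloring: color 1: [1, 11, 15]; color 2: [6, 12, 14]; color 3: [2, 3, 9]; color 4: [5].
(χ(G) = 4 ≤ 6.)

Yes, G is 6-colorable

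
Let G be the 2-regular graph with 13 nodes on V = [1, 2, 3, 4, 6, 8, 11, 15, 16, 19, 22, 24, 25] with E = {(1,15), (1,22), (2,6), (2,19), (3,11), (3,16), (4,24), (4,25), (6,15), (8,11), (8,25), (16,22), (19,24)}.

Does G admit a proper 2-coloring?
Odd cycle [24, 19, 2, 6, 15, 1, 22, 16, 3, 11, 8, 25, 4] needs 3 colors (χ ≥ 3).
Hence χ(G) ≥ 3 > 2, so no proper 2-coloring exists.

No, G is not 2-colorable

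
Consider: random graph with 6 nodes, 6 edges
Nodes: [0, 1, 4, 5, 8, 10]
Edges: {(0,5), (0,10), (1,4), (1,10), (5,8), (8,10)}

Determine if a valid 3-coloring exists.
A valid 3-coloring: color 1: [4, 5, 10]; color 2: [0, 1, 8].
(χ(G) = 2 ≤ 3.)

Yes, G is 3-colorable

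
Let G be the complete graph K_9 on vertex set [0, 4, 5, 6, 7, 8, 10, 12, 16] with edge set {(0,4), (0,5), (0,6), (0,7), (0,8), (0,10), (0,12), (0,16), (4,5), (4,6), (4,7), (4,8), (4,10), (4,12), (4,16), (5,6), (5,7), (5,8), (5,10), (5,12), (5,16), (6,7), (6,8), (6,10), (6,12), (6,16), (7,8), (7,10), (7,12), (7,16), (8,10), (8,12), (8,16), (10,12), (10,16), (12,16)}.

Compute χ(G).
χ(G) = 9

Clique number ω(G) = 9 (lower bound: χ ≥ ω).
The clique on [0, 4, 5, 6, 7, 8, 10, 12, 16] has size 9, forcing χ ≥ 9, and the coloring below uses 9 colors, so χ(G) = 9.
A valid 9-coloring: color 1: [5]; color 2: [8]; color 3: [7]; color 4: [10]; color 5: [6]; color 6: [4]; color 7: [16]; color 8: [12]; color 9: [0].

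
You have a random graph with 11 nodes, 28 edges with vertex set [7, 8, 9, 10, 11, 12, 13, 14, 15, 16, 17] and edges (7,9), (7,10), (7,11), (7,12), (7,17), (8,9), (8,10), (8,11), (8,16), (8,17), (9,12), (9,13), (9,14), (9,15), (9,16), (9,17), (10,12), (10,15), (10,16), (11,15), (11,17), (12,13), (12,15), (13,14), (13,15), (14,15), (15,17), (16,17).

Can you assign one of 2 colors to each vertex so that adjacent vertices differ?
The clique on vertices [8, 9, 16, 17] has size 4 > 2, so it alone needs 4 colors.

No, G is not 2-colorable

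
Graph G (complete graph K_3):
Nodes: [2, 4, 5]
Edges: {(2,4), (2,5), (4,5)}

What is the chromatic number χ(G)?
Clique number ω(G) = 3 (lower bound: χ ≥ ω).
The clique on [2, 4, 5] has size 3, forcing χ ≥ 3, and the coloring below uses 3 colors, so χ(G) = 3.
A valid 3-coloring: color 1: [4]; color 2: [2]; color 3: [5].

χ(G) = 3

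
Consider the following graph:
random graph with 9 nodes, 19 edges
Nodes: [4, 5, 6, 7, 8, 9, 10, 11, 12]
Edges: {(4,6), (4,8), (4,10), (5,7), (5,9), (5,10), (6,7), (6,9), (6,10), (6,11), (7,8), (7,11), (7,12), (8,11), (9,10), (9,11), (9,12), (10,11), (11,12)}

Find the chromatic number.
Clique number ω(G) = 4 (lower bound: χ ≥ ω).
The clique on [6, 9, 10, 11] has size 4, forcing χ ≥ 4, and the coloring below uses 4 colors, so χ(G) = 4.
A valid 4-coloring: color 1: [4, 5, 11]; color 2: [7, 10]; color 3: [6, 8, 12]; color 4: [9].

χ(G) = 4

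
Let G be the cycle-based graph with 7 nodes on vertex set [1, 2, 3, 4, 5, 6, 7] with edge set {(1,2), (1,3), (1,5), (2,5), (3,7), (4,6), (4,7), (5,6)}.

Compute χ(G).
Clique number ω(G) = 3 (lower bound: χ ≥ ω).
The clique on [1, 2, 5] has size 3, forcing χ ≥ 3, and the coloring below uses 3 colors, so χ(G) = 3.
A valid 3-coloring: color 1: [3, 4, 5]; color 2: [1, 6, 7]; color 3: [2].

χ(G) = 3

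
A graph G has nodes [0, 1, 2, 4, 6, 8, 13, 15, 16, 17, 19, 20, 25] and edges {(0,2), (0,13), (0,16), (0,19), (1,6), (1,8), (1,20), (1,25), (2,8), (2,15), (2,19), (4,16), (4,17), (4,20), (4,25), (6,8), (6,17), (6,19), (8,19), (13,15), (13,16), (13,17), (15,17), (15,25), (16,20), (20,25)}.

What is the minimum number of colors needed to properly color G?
Clique number ω(G) = 3 (lower bound: χ ≥ ω).
Suppose a proper 3-coloring c exists. The clique [0, 2, 19] takes 3 distinct colors; by symmetry let c(0) = 1, c(2) = 2, c(19) = 3.
- Vertex 8: neighbors [2, 19] already have colors [2, 3] ⇒ c(8) = 1.
- Vertex 6: neighbors [8, 19] already have colors [1, 3] ⇒ c(6) = 2.
- Vertex 1: neighbors [8, 6] already have colors [1, 2] ⇒ c(1) = 3.
- Vertex 13: neighbors [0] already have colors [1]; try each remaining color.
- Case c(13) = 2:
  - Vertex 16: neighbors [0, 13] already have colors [1, 2] ⇒ c(16) = 3.
  - Vertex 4: neighbors [16] already have colors [3]; try each remaining color.
  - Case c(4) = 1:
    - Vertex 25: neighbors [4, 1] already have colors [1, 3] ⇒ c(25) = 2.
    - Vertex 20: neighbors [4, 25, 1] already have colors [1, 2, 3] — all 3 colors blocked. Contradiction.
  - Case c(4) = 2:
    - Vertex 25: neighbors [4, 1] already have colors [2, 3] ⇒ c(25) = 1.
    - Vertex 20: neighbors [25, 4, 1] already have colors [1, 2, 3] — all 3 colors blocked. Contradiction.
- Case c(13) = 3:
  - Vertex 15: neighbors [2, 13] already have colors [2, 3] ⇒ c(15) = 1.
  - Vertex 17: neighbors [15, 6, 13] already have colors [1, 2, 3] — all 3 colors blocked. Contradiction.
Every case ends in a contradiction, so G has no proper 3-coloring (χ ≥ 4).
The coloring below uses 4 colors, so χ(G) = 4.
A valid 4-coloring: color 1: [2, 6, 16, 25]; color 2: [1, 4, 13, 19]; color 3: [0, 8, 17, 20]; color 4: [15].

χ(G) = 4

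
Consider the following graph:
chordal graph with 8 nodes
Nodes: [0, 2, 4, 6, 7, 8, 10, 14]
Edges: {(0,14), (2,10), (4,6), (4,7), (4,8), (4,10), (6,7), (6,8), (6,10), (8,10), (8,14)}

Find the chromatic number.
χ(G) = 4

Clique number ω(G) = 4 (lower bound: χ ≥ ω).
The clique on [4, 6, 8, 10] has size 4, forcing χ ≥ 4, and the coloring below uses 4 colors, so χ(G) = 4.
A valid 4-coloring: color 1: [0, 2, 7, 8]; color 2: [6, 14]; color 3: [4]; color 4: [10].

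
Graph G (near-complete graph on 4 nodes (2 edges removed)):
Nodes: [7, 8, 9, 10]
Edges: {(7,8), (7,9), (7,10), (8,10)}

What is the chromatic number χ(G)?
Clique number ω(G) = 3 (lower bound: χ ≥ ω).
The clique on [7, 8, 10] has size 3, forcing χ ≥ 3, and the coloring below uses 3 colors, so χ(G) = 3.
A valid 3-coloring: color 1: [7]; color 2: [9, 10]; color 3: [8].

χ(G) = 3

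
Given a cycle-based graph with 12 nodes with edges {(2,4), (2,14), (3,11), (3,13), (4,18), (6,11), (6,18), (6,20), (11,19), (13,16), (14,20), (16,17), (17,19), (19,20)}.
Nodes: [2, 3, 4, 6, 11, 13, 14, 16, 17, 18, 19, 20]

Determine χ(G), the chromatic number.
χ(G) = 2

Clique number ω(G) = 2 (lower bound: χ ≥ ω).
The graph is bipartite (no odd cycle), so 2 colors suffice: χ(G) = 2.
A valid 2-coloring: color 1: [3, 4, 6, 14, 16, 19]; color 2: [2, 11, 13, 17, 18, 20].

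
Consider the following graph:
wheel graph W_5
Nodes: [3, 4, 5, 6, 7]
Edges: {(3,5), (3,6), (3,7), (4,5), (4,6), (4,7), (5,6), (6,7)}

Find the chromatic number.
Clique number ω(G) = 3 (lower bound: χ ≥ ω).
The clique on [3, 5, 6] has size 3, forcing χ ≥ 3, and the coloring below uses 3 colors, so χ(G) = 3.
A valid 3-coloring: color 1: [6]; color 2: [5, 7]; color 3: [3, 4].

χ(G) = 3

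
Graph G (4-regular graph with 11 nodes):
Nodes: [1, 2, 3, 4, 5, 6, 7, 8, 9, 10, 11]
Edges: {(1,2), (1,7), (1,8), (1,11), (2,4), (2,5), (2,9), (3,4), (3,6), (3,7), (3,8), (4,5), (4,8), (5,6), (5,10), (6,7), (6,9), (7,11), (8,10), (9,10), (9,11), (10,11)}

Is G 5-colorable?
A valid 5-coloring: color 1: [3, 5, 11]; color 2: [2, 7, 8]; color 3: [1, 4, 6, 10]; color 4: [9].
(χ(G) = 3 ≤ 5.)

Yes, G is 5-colorable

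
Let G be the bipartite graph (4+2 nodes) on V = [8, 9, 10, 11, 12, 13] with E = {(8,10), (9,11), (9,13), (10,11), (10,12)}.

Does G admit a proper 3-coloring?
A valid 3-coloring: color 1: [9, 10]; color 2: [8, 11, 12, 13].
(χ(G) = 2 ≤ 3.)

Yes, G is 3-colorable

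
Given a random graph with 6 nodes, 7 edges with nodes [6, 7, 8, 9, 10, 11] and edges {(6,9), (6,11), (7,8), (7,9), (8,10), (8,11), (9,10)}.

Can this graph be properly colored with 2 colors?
No, G is not 2-colorable

Odd cycle [11, 6, 9, 7, 8] needs 3 colors (χ ≥ 3).
Hence χ(G) ≥ 3 > 2, so no proper 2-coloring exists.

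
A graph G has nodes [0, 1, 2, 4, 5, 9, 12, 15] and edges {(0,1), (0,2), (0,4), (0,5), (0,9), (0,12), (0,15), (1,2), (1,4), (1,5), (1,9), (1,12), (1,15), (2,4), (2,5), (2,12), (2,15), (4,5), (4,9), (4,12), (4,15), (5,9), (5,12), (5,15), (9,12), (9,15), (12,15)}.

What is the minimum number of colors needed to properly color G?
Clique number ω(G) = 7 (lower bound: χ ≥ ω).
The clique on [0, 1, 4, 5, 9, 12, 15] has size 7, forcing χ ≥ 7, and the coloring below uses 7 colors, so χ(G) = 7.
A valid 7-coloring: color 1: [5]; color 2: [0]; color 3: [1]; color 4: [4]; color 5: [15]; color 6: [12]; color 7: [2, 9].

χ(G) = 7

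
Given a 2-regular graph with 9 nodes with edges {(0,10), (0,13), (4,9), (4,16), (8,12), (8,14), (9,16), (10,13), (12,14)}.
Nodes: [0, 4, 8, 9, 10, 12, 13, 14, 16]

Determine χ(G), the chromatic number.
Clique number ω(G) = 3 (lower bound: χ ≥ ω).
The clique on [0, 10, 13] has size 3, forcing χ ≥ 3, and the coloring below uses 3 colors, so χ(G) = 3.
A valid 3-coloring: color 1: [0, 4, 8]; color 2: [9, 12, 13]; color 3: [10, 14, 16].

χ(G) = 3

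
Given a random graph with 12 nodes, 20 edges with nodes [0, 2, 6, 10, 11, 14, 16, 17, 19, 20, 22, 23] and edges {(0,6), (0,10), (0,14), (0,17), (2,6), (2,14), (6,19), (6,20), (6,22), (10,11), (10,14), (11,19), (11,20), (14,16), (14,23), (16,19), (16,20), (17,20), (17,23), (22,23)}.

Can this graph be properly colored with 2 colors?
The clique on vertices [0, 10, 14] has size 3 > 2, so it alone needs 3 colors.

No, G is not 2-colorable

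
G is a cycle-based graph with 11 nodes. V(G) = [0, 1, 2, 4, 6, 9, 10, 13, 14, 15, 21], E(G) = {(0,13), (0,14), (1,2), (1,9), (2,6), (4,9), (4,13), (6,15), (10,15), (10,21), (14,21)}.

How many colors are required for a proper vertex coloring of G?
Clique number ω(G) = 2 (lower bound: χ ≥ ω).
Odd cycle [15, 6, 2, 1, 9, 4, 13, 0, 14, 21, 10] needs 3 colors (χ ≥ 3).
The coloring below uses 3 colors, so χ(G) = 3.
A valid 3-coloring: color 1: [2, 9, 13, 15, 21]; color 2: [0, 1, 4, 6, 10]; color 3: [14].

χ(G) = 3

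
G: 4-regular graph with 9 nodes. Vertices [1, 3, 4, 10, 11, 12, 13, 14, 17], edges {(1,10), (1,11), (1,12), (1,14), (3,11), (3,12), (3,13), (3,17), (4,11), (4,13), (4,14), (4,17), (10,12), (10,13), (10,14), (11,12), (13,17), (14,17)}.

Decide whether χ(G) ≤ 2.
The clique on vertices [1, 10, 12] has size 3 > 2, so it alone needs 3 colors.

No, G is not 2-colorable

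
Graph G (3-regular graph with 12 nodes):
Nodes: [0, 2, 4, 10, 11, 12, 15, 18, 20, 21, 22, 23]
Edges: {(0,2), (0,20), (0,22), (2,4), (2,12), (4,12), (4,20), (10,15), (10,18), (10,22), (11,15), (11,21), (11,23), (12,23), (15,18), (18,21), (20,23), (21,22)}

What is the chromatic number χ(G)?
χ(G) = 3

Clique number ω(G) = 3 (lower bound: χ ≥ ω).
The clique on [2, 4, 12] has size 3, forcing χ ≥ 3, and the coloring below uses 3 colors, so χ(G) = 3.
A valid 3-coloring: color 1: [11, 12, 18, 20, 22]; color 2: [2, 15, 21, 23]; color 3: [0, 4, 10].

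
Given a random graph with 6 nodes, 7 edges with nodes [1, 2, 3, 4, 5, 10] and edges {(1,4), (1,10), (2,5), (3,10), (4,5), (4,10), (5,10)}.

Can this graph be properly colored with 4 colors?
Yes, G is 4-colorable

A valid 4-coloring: color 1: [2, 10]; color 2: [1, 3, 5]; color 3: [4].
(χ(G) = 3 ≤ 4.)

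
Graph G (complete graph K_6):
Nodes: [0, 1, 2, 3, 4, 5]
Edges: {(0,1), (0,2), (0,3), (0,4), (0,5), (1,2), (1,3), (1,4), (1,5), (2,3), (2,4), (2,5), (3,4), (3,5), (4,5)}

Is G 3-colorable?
The clique on vertices [0, 1, 2, 3, 4, 5] has size 6 > 3, so it alone needs 6 colors.

No, G is not 3-colorable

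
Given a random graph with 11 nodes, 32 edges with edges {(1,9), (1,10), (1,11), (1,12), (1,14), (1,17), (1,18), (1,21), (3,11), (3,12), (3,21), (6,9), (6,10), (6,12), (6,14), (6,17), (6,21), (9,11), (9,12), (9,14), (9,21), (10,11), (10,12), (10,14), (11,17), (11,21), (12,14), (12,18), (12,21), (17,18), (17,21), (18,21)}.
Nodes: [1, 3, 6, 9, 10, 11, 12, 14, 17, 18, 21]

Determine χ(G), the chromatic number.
Clique number ω(G) = 4 (lower bound: χ ≥ ω).
Odd cycle [18, 17, 11, 9, 12] needs 3 colors (χ ≥ 3).
Vertex 21 is adjacent to every vertex of [9, 11, 12, 17, 18], which already need 3 colors among themselves, so 21 needs a new color (χ ≥ 4).
Vertex 1 is adjacent to every vertex of [9, 11, 12, 17, 18, 21], which already need 4 colors among themselves, so 1 needs a new color (χ ≥ 5).
The coloring below uses 5 colors, so χ(G) = 5.
A valid 5-coloring: color 1: [11, 12]; color 2: [1, 3, 6]; color 3: [14, 21]; color 4: [9, 10, 17]; color 5: [18].

χ(G) = 5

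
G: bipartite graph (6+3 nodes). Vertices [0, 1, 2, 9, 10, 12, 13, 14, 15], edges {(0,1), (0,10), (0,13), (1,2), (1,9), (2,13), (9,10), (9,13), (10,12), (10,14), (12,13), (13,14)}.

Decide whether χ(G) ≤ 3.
A valid 3-coloring: color 1: [1, 10, 13, 15]; color 2: [0, 2, 9, 12, 14].
(χ(G) = 2 ≤ 3.)

Yes, G is 3-colorable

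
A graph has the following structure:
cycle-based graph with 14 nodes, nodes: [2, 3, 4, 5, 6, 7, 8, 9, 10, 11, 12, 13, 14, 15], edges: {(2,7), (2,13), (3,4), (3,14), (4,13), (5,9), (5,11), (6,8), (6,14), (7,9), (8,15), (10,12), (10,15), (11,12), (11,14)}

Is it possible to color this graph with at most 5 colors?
A valid 5-coloring: color 1: [2, 4, 9, 12, 14, 15]; color 2: [3, 7, 8, 10, 11, 13]; color 3: [5, 6].
(χ(G) = 3 ≤ 5.)

Yes, G is 5-colorable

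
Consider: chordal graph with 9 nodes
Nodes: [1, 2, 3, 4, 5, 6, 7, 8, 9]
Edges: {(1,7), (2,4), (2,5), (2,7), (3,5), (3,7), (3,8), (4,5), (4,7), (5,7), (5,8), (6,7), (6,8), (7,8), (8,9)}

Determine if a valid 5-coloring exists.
Yes, G is 5-colorable

A valid 5-coloring: color 1: [7, 9]; color 2: [1, 5, 6]; color 3: [2, 8]; color 4: [3, 4].
(χ(G) = 4 ≤ 5.)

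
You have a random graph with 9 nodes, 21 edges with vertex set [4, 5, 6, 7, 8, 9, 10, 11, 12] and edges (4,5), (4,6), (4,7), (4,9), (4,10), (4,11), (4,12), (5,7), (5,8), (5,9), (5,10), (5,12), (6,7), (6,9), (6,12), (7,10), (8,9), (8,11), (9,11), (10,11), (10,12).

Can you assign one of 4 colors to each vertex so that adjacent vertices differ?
A valid 4-coloring: color 1: [4, 8]; color 2: [5, 6, 11]; color 3: [9, 10]; color 4: [7, 12].
(χ(G) = 4 ≤ 4.)

Yes, G is 4-colorable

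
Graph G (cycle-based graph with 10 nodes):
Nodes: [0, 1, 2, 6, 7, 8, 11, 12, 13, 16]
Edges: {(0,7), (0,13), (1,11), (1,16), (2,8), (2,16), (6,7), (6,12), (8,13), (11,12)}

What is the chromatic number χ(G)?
Clique number ω(G) = 2 (lower bound: χ ≥ ω).
The graph is bipartite (no odd cycle), so 2 colors suffice: χ(G) = 2.
A valid 2-coloring: color 1: [1, 2, 7, 12, 13]; color 2: [0, 6, 8, 11, 16].

χ(G) = 2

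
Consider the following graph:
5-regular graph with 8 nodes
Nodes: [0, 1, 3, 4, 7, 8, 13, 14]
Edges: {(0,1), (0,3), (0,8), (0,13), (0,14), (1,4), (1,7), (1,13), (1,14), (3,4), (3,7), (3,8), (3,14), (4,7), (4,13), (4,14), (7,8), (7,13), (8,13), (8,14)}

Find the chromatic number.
χ(G) = 4

Clique number ω(G) = 4 (lower bound: χ ≥ ω).
The clique on [0, 3, 8, 14] has size 4, forcing χ ≥ 4, and the coloring below uses 4 colors, so χ(G) = 4.
A valid 4-coloring: color 1: [4, 8]; color 2: [1, 3]; color 3: [0, 7]; color 4: [13, 14].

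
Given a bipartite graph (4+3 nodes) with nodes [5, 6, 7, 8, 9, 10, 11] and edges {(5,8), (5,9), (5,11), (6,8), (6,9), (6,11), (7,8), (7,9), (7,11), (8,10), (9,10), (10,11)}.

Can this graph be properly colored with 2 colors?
A valid 2-coloring: color 1: [8, 9, 11]; color 2: [5, 6, 7, 10].
(χ(G) = 2 ≤ 2.)

Yes, G is 2-colorable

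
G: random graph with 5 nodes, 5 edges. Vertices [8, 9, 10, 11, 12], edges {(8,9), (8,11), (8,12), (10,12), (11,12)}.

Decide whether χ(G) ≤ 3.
Yes, G is 3-colorable

A valid 3-coloring: color 1: [9, 12]; color 2: [8, 10]; color 3: [11].
(χ(G) = 3 ≤ 3.)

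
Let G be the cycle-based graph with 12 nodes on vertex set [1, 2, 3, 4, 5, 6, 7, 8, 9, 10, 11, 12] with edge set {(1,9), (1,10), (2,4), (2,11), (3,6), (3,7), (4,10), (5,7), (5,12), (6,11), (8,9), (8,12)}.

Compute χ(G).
Clique number ω(G) = 2 (lower bound: χ ≥ ω).
The graph is bipartite (no odd cycle), so 2 colors suffice: χ(G) = 2.
A valid 2-coloring: color 1: [2, 6, 7, 9, 10, 12]; color 2: [1, 3, 4, 5, 8, 11].

χ(G) = 2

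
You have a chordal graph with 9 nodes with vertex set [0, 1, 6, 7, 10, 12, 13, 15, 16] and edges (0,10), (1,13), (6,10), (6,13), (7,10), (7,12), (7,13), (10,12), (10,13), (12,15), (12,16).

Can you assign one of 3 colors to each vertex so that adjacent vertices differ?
A valid 3-coloring: color 1: [1, 10, 15, 16]; color 2: [0, 12, 13]; color 3: [6, 7].
(χ(G) = 3 ≤ 3.)

Yes, G is 3-colorable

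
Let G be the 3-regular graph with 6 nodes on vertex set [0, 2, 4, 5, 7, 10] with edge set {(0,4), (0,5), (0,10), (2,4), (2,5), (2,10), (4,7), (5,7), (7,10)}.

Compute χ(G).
χ(G) = 2

Clique number ω(G) = 2 (lower bound: χ ≥ ω).
The graph is bipartite (no odd cycle), so 2 colors suffice: χ(G) = 2.
A valid 2-coloring: color 1: [0, 2, 7]; color 2: [4, 5, 10].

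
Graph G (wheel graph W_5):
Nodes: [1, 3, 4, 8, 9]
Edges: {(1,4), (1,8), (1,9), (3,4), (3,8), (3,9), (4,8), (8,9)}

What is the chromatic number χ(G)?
Clique number ω(G) = 3 (lower bound: χ ≥ ω).
The clique on [1, 8, 9] has size 3, forcing χ ≥ 3, and the coloring below uses 3 colors, so χ(G) = 3.
A valid 3-coloring: color 1: [8]; color 2: [1, 3]; color 3: [4, 9].

χ(G) = 3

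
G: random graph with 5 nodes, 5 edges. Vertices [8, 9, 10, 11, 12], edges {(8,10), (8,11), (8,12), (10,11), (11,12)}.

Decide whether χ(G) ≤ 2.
No, G is not 2-colorable

The clique on vertices [8, 10, 11] has size 3 > 2, so it alone needs 3 colors.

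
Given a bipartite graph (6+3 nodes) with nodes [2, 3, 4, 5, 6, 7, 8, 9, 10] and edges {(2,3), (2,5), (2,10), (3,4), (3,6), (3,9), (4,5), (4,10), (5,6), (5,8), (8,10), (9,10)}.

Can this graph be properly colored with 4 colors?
Yes, G is 4-colorable

A valid 4-coloring: color 1: [3, 5, 7, 10]; color 2: [2, 4, 6, 8, 9].
(χ(G) = 2 ≤ 4.)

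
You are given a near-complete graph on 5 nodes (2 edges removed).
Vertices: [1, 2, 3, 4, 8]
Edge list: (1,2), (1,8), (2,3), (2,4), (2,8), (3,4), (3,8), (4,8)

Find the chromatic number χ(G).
χ(G) = 4

Clique number ω(G) = 4 (lower bound: χ ≥ ω).
The clique on [2, 3, 4, 8] has size 4, forcing χ ≥ 4, and the coloring below uses 4 colors, so χ(G) = 4.
A valid 4-coloring: color 1: [2]; color 2: [8]; color 3: [1, 4]; color 4: [3].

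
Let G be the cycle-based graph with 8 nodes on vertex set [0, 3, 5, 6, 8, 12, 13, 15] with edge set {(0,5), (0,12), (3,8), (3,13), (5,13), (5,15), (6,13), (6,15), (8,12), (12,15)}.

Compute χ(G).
χ(G) = 2

Clique number ω(G) = 2 (lower bound: χ ≥ ω).
The graph is bipartite (no odd cycle), so 2 colors suffice: χ(G) = 2.
A valid 2-coloring: color 1: [0, 8, 13, 15]; color 2: [3, 5, 6, 12].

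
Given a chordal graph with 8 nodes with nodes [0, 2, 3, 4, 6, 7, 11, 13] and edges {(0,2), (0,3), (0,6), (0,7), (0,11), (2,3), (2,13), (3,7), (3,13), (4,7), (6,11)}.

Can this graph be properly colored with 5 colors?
Yes, G is 5-colorable

A valid 5-coloring: color 1: [0, 4, 13]; color 2: [3, 6]; color 3: [2, 7, 11].
(χ(G) = 3 ≤ 5.)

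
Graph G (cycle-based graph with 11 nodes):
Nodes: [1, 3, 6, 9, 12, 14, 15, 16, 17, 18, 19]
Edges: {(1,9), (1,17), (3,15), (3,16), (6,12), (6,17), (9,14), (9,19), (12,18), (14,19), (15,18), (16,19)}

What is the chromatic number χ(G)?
Clique number ω(G) = 3 (lower bound: χ ≥ ω).
The clique on [9, 14, 19] has size 3, forcing χ ≥ 3, and the coloring below uses 3 colors, so χ(G) = 3.
A valid 3-coloring: color 1: [1, 3, 6, 18, 19]; color 2: [9, 12, 15, 16, 17]; color 3: [14].

χ(G) = 3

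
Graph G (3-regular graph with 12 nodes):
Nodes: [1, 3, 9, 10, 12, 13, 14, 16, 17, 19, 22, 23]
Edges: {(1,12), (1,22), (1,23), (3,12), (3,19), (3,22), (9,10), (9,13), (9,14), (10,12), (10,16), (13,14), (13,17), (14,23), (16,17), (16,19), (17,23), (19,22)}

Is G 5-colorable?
Yes, G is 5-colorable

A valid 5-coloring: color 1: [12, 13, 19, 23]; color 2: [1, 3, 10, 14, 17]; color 3: [9, 16, 22].
(χ(G) = 3 ≤ 5.)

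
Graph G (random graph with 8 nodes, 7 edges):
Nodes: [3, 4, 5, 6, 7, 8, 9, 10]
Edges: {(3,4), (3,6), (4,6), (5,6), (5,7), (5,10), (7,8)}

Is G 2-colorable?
No, G is not 2-colorable

The clique on vertices [3, 4, 6] has size 3 > 2, so it alone needs 3 colors.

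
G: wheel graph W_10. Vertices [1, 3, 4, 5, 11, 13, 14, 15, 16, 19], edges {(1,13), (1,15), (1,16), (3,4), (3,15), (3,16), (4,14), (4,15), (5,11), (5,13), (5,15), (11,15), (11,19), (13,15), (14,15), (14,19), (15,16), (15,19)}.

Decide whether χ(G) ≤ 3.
Odd cycle [14, 4, 3, 16, 1, 13, 5, 11, 19] needs 3 colors (χ ≥ 3).
Vertex 15 is adjacent to every vertex of [1, 3, 4, 5, 11, 13, 14, 16, 19], which already need 3 colors among themselves, so 15 needs a new color (χ ≥ 4).
Hence χ(G) ≥ 4 > 3, so no proper 3-coloring exists.

No, G is not 3-colorable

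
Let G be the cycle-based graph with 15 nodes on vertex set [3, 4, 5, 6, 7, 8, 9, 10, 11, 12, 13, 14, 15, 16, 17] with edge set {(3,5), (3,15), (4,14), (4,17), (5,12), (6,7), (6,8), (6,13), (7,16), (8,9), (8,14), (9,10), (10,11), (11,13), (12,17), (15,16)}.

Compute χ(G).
Clique number ω(G) = 2 (lower bound: χ ≥ ω).
Odd cycle [17, 4, 14, 8, 6, 7, 16, 15, 3, 5, 12] needs 3 colors (χ ≥ 3).
The coloring below uses 3 colors, so χ(G) = 3.
A valid 3-coloring: color 1: [4, 7, 8, 10, 12, 13, 15]; color 2: [5, 6, 9, 11, 14, 16, 17]; color 3: [3].

χ(G) = 3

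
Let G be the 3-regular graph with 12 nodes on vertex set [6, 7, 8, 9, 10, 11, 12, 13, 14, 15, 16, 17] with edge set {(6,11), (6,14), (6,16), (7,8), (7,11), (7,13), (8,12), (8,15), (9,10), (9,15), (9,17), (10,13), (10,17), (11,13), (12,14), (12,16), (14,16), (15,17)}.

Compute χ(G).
Clique number ω(G) = 3 (lower bound: χ ≥ ω).
The clique on [6, 14, 16] has size 3, forcing χ ≥ 3, and the coloring below uses 3 colors, so χ(G) = 3.
A valid 3-coloring: color 1: [6, 7, 10, 12, 15]; color 2: [8, 9, 13, 16]; color 3: [11, 14, 17].

χ(G) = 3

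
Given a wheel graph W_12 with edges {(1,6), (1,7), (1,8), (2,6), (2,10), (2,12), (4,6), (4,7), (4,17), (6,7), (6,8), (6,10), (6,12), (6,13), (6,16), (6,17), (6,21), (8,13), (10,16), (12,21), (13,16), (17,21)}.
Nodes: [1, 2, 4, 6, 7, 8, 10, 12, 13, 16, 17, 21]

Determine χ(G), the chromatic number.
χ(G) = 4

Clique number ω(G) = 3 (lower bound: χ ≥ ω).
Odd cycle [21, 12, 2, 10, 16, 13, 8, 1, 7, 4, 17] needs 3 colors (χ ≥ 3).
Vertex 6 is adjacent to every vertex of [1, 2, 4, 7, 8, 10, 12, 13, 16, 17, 21], which already need 3 colors among themselves, so 6 needs a new color (χ ≥ 4).
The coloring below uses 4 colors, so χ(G) = 4.
A valid 4-coloring: color 1: [6]; color 2: [2, 4, 8, 16, 21]; color 3: [1, 10, 12, 13, 17]; color 4: [7].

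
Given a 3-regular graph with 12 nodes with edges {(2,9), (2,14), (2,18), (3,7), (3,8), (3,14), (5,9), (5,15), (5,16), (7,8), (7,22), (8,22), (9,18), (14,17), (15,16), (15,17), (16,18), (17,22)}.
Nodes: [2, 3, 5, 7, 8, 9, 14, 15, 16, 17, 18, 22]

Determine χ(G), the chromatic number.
χ(G) = 3

Clique number ω(G) = 3 (lower bound: χ ≥ ω).
The clique on [2, 9, 18] has size 3, forcing χ ≥ 3, and the coloring below uses 3 colors, so χ(G) = 3.
A valid 3-coloring: color 1: [5, 7, 14, 18]; color 2: [2, 8, 16, 17]; color 3: [3, 9, 15, 22].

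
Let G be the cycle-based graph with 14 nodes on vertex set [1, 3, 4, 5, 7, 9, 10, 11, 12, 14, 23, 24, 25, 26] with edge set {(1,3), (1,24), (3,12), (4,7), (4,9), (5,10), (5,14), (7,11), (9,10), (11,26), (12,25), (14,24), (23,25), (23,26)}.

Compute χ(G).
Clique number ω(G) = 2 (lower bound: χ ≥ ω).
The graph is bipartite (no odd cycle), so 2 colors suffice: χ(G) = 2.
A valid 2-coloring: color 1: [3, 5, 7, 9, 24, 25, 26]; color 2: [1, 4, 10, 11, 12, 14, 23].

χ(G) = 2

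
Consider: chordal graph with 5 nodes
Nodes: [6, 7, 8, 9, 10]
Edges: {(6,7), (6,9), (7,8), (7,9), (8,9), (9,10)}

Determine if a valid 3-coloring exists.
A valid 3-coloring: color 1: [9]; color 2: [7, 10]; color 3: [6, 8].
(χ(G) = 3 ≤ 3.)

Yes, G is 3-colorable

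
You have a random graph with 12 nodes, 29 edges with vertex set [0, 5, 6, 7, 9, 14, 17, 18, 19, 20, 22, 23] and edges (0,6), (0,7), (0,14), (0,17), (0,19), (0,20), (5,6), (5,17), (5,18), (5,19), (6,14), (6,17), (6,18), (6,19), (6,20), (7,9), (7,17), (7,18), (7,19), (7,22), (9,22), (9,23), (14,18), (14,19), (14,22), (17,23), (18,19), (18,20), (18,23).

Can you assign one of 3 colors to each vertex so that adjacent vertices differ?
The clique on vertices [0, 6, 14, 19] has size 4 > 3, so it alone needs 4 colors.

No, G is not 3-colorable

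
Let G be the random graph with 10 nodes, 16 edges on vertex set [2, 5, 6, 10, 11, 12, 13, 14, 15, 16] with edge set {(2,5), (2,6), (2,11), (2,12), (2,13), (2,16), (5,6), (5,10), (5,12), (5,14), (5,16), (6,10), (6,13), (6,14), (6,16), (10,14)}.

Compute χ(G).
Clique number ω(G) = 4 (lower bound: χ ≥ ω).
The clique on [2, 5, 6, 16] has size 4, forcing χ ≥ 4, and the coloring below uses 4 colors, so χ(G) = 4.
A valid 4-coloring: color 1: [5, 11, 13, 15]; color 2: [2, 14]; color 3: [6, 12]; color 4: [10, 16].

χ(G) = 4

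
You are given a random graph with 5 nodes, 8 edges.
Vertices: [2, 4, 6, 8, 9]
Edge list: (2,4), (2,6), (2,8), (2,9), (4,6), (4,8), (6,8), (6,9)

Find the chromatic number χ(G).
χ(G) = 4

Clique number ω(G) = 4 (lower bound: χ ≥ ω).
The clique on [2, 4, 6, 8] has size 4, forcing χ ≥ 4, and the coloring below uses 4 colors, so χ(G) = 4.
A valid 4-coloring: color 1: [2]; color 2: [6]; color 3: [4, 9]; color 4: [8].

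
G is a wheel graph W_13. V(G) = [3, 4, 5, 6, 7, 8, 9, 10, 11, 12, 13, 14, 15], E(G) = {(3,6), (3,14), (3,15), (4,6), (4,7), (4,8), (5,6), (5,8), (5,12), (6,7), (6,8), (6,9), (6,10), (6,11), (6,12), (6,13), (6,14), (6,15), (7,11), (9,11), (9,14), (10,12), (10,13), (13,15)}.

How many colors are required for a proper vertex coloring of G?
χ(G) = 3

Clique number ω(G) = 3 (lower bound: χ ≥ ω).
The clique on [3, 6, 14] has size 3, forcing χ ≥ 3, and the coloring below uses 3 colors, so χ(G) = 3.
A valid 3-coloring: color 1: [6]; color 2: [3, 7, 8, 9, 12, 13]; color 3: [4, 5, 10, 11, 14, 15].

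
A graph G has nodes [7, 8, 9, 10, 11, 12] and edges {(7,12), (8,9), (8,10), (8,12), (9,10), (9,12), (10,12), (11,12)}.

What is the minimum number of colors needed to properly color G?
χ(G) = 4

Clique number ω(G) = 4 (lower bound: χ ≥ ω).
The clique on [8, 9, 10, 12] has size 4, forcing χ ≥ 4, and the coloring below uses 4 colors, so χ(G) = 4.
A valid 4-coloring: color 1: [12]; color 2: [7, 9, 11]; color 3: [10]; color 4: [8].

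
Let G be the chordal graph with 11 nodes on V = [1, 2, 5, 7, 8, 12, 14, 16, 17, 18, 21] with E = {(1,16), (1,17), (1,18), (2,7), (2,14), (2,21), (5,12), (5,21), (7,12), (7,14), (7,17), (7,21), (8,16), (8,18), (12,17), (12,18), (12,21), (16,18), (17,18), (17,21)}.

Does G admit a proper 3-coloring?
The clique on vertices [7, 12, 17, 21] has size 4 > 3, so it alone needs 4 colors.

No, G is not 3-colorable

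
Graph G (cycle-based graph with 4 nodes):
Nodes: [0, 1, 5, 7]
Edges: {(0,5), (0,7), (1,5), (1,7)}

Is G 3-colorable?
Yes, G is 3-colorable

A valid 3-coloring: color 1: [5, 7]; color 2: [0, 1].
(χ(G) = 2 ≤ 3.)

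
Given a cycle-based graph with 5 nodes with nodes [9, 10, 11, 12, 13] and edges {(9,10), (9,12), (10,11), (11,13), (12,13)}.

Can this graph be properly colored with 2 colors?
Odd cycle [10, 11, 13, 12, 9] needs 3 colors (χ ≥ 3).
Hence χ(G) ≥ 3 > 2, so no proper 2-coloring exists.

No, G is not 2-colorable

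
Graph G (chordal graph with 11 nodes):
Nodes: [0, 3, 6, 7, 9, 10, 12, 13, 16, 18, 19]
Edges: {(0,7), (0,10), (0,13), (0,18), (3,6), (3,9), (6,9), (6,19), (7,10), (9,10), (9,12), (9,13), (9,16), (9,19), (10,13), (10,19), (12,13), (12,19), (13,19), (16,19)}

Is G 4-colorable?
Yes, G is 4-colorable

A valid 4-coloring: color 1: [0, 9]; color 2: [3, 7, 18, 19]; color 3: [6, 13, 16]; color 4: [10, 12].
(χ(G) = 4 ≤ 4.)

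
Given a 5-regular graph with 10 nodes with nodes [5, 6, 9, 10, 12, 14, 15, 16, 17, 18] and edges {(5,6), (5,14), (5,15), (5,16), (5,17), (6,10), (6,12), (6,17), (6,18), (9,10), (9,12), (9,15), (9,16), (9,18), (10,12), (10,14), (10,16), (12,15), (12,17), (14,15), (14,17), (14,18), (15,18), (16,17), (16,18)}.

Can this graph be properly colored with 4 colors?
A valid 4-coloring: color 1: [6, 9, 14]; color 2: [5, 12, 18]; color 3: [15, 16]; color 4: [10, 17].
(χ(G) = 4 ≤ 4.)

Yes, G is 4-colorable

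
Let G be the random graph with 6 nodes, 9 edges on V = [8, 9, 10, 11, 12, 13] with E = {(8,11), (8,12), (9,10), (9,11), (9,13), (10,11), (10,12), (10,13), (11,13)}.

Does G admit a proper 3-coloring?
No, G is not 3-colorable

The clique on vertices [9, 10, 11, 13] has size 4 > 3, so it alone needs 4 colors.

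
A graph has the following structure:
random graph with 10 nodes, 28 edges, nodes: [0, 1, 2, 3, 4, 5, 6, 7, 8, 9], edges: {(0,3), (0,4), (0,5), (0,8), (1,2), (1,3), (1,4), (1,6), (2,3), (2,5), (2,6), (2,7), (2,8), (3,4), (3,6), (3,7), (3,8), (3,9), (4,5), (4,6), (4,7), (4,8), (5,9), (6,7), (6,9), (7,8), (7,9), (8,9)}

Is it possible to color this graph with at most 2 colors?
No, G is not 2-colorable

The clique on vertices [3, 7, 8, 9] has size 4 > 2, so it alone needs 4 colors.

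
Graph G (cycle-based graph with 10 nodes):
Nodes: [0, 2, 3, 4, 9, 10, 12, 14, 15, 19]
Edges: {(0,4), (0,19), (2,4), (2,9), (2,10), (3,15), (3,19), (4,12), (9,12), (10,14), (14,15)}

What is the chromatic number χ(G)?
Clique number ω(G) = 2 (lower bound: χ ≥ ω).
The graph is bipartite (no odd cycle), so 2 colors suffice: χ(G) = 2.
A valid 2-coloring: color 1: [0, 2, 3, 12, 14]; color 2: [4, 9, 10, 15, 19].

χ(G) = 2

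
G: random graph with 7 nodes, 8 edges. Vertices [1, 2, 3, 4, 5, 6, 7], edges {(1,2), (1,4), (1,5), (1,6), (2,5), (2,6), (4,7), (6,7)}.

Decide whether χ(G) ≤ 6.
Yes, G is 6-colorable

A valid 6-coloring: color 1: [1, 3, 7]; color 2: [2, 4]; color 3: [5, 6].
(χ(G) = 3 ≤ 6.)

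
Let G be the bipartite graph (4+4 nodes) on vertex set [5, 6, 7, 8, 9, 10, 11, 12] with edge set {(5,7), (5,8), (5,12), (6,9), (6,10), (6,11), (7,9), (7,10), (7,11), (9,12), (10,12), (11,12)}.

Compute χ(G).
Clique number ω(G) = 2 (lower bound: χ ≥ ω).
The graph is bipartite (no odd cycle), so 2 colors suffice: χ(G) = 2.
A valid 2-coloring: color 1: [6, 7, 8, 12]; color 2: [5, 9, 10, 11].

χ(G) = 2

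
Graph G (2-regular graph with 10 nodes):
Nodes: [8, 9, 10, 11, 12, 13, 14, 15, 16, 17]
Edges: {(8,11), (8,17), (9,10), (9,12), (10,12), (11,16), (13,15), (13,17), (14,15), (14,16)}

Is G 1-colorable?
No, G is not 1-colorable

The clique on vertices [9, 10, 12] has size 3 > 1, so it alone needs 3 colors.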